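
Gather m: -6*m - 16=-6*m - 16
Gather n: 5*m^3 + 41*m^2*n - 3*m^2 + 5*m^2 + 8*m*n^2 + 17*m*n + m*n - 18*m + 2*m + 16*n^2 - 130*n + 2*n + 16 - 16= 5*m^3 + 2*m^2 - 16*m + n^2*(8*m + 16) + n*(41*m^2 + 18*m - 128)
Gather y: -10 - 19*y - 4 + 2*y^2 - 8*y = 2*y^2 - 27*y - 14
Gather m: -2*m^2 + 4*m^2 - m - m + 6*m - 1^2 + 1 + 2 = 2*m^2 + 4*m + 2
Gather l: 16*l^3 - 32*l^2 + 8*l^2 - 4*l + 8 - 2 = 16*l^3 - 24*l^2 - 4*l + 6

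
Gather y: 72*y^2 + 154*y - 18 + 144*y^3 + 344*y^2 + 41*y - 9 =144*y^3 + 416*y^2 + 195*y - 27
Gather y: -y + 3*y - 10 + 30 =2*y + 20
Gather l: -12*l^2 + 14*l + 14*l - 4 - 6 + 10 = -12*l^2 + 28*l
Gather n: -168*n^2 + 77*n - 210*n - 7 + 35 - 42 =-168*n^2 - 133*n - 14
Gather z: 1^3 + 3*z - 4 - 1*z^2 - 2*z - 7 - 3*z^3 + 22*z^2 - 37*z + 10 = -3*z^3 + 21*z^2 - 36*z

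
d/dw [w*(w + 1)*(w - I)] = 3*w^2 + 2*w*(1 - I) - I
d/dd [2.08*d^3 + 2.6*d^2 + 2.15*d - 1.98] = 6.24*d^2 + 5.2*d + 2.15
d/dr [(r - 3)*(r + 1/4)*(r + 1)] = 3*r^2 - 7*r/2 - 7/2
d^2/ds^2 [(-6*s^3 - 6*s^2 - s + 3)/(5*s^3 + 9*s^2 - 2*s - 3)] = 10*(24*s^6 - 51*s^5 - 81*s^4 + 13*s^3 - 9*s^2 - 54*s + 9)/(125*s^9 + 675*s^8 + 1065*s^7 - 36*s^6 - 1236*s^5 - 441*s^4 + 451*s^3 + 207*s^2 - 54*s - 27)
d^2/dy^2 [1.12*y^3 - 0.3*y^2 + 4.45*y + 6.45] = 6.72*y - 0.6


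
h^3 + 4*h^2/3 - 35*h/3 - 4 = (h - 3)*(h + 1/3)*(h + 4)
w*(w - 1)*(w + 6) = w^3 + 5*w^2 - 6*w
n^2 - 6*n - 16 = (n - 8)*(n + 2)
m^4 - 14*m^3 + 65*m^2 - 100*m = m*(m - 5)^2*(m - 4)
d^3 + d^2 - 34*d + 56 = (d - 4)*(d - 2)*(d + 7)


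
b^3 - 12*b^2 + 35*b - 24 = (b - 8)*(b - 3)*(b - 1)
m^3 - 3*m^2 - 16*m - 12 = (m - 6)*(m + 1)*(m + 2)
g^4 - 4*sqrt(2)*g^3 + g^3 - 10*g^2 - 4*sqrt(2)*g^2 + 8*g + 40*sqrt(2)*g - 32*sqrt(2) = (g - 2)*(g - 1)*(g + 4)*(g - 4*sqrt(2))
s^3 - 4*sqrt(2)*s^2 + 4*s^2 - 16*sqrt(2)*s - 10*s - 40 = (s + 4)*(s - 5*sqrt(2))*(s + sqrt(2))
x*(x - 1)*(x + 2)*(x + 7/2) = x^4 + 9*x^3/2 + 3*x^2/2 - 7*x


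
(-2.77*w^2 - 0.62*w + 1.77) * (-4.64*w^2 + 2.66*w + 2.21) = 12.8528*w^4 - 4.4914*w^3 - 15.9837*w^2 + 3.338*w + 3.9117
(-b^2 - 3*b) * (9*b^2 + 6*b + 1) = -9*b^4 - 33*b^3 - 19*b^2 - 3*b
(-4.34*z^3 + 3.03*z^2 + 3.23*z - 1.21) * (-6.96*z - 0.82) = 30.2064*z^4 - 17.53*z^3 - 24.9654*z^2 + 5.773*z + 0.9922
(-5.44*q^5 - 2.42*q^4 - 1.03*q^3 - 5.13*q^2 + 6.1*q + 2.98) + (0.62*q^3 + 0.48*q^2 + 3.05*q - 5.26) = -5.44*q^5 - 2.42*q^4 - 0.41*q^3 - 4.65*q^2 + 9.15*q - 2.28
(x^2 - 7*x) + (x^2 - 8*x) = 2*x^2 - 15*x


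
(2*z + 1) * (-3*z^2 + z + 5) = -6*z^3 - z^2 + 11*z + 5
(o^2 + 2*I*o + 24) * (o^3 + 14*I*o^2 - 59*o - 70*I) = o^5 + 16*I*o^4 - 63*o^3 + 148*I*o^2 - 1276*o - 1680*I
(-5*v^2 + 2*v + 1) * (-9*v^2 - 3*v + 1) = 45*v^4 - 3*v^3 - 20*v^2 - v + 1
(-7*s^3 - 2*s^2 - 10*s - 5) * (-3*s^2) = 21*s^5 + 6*s^4 + 30*s^3 + 15*s^2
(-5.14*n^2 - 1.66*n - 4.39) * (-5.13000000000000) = 26.3682*n^2 + 8.5158*n + 22.5207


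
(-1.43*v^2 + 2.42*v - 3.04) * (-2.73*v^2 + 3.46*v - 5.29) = 3.9039*v^4 - 11.5544*v^3 + 24.2371*v^2 - 23.3202*v + 16.0816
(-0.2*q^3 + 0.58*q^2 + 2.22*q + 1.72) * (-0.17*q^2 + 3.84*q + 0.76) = 0.034*q^5 - 0.8666*q^4 + 1.6978*q^3 + 8.6732*q^2 + 8.292*q + 1.3072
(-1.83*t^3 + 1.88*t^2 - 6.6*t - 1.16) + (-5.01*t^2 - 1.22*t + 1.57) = -1.83*t^3 - 3.13*t^2 - 7.82*t + 0.41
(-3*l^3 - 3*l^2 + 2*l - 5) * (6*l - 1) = -18*l^4 - 15*l^3 + 15*l^2 - 32*l + 5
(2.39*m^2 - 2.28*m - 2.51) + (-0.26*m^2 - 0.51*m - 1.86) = 2.13*m^2 - 2.79*m - 4.37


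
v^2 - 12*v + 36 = (v - 6)^2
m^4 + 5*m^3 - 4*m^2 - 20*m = m*(m - 2)*(m + 2)*(m + 5)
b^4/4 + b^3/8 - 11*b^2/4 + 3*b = b*(b/4 + 1)*(b - 2)*(b - 3/2)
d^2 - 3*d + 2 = (d - 2)*(d - 1)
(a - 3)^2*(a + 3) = a^3 - 3*a^2 - 9*a + 27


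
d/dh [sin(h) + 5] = cos(h)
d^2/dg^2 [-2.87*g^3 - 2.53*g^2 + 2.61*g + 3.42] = -17.22*g - 5.06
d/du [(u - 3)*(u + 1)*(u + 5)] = 3*u^2 + 6*u - 13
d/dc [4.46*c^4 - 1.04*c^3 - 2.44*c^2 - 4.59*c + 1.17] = 17.84*c^3 - 3.12*c^2 - 4.88*c - 4.59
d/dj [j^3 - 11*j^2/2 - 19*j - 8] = 3*j^2 - 11*j - 19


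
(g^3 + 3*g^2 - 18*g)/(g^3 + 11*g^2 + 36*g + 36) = g*(g - 3)/(g^2 + 5*g + 6)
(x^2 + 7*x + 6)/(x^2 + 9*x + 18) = (x + 1)/(x + 3)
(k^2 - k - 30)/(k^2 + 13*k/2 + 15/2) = 2*(k - 6)/(2*k + 3)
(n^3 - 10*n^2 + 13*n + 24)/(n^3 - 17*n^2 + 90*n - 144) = (n + 1)/(n - 6)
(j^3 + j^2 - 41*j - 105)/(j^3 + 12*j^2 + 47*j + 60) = (j - 7)/(j + 4)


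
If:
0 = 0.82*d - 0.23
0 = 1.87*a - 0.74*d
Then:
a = 0.11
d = 0.28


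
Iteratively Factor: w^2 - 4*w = (w - 4)*(w)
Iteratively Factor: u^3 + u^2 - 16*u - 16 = (u - 4)*(u^2 + 5*u + 4) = (u - 4)*(u + 1)*(u + 4)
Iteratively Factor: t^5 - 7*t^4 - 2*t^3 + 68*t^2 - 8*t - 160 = (t + 2)*(t^4 - 9*t^3 + 16*t^2 + 36*t - 80) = (t - 5)*(t + 2)*(t^3 - 4*t^2 - 4*t + 16) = (t - 5)*(t - 4)*(t + 2)*(t^2 - 4) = (t - 5)*(t - 4)*(t - 2)*(t + 2)*(t + 2)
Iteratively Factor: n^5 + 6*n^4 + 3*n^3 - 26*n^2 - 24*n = (n)*(n^4 + 6*n^3 + 3*n^2 - 26*n - 24) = n*(n + 1)*(n^3 + 5*n^2 - 2*n - 24) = n*(n + 1)*(n + 3)*(n^2 + 2*n - 8) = n*(n - 2)*(n + 1)*(n + 3)*(n + 4)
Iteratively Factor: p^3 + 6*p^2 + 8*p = (p + 4)*(p^2 + 2*p) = (p + 2)*(p + 4)*(p)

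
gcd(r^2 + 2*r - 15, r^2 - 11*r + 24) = r - 3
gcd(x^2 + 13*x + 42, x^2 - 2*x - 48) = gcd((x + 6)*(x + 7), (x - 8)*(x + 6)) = x + 6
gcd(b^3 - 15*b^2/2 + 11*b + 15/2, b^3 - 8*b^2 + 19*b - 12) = b - 3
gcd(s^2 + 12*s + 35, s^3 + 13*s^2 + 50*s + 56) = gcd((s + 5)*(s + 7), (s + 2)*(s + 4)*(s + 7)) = s + 7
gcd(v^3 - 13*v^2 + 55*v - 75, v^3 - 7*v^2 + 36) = v - 3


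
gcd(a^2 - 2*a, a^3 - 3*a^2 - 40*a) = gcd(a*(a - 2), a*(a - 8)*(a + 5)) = a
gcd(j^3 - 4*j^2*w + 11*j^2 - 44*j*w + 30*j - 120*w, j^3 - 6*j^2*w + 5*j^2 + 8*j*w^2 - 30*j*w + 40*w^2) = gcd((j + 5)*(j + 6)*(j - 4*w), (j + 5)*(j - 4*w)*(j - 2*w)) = -j^2 + 4*j*w - 5*j + 20*w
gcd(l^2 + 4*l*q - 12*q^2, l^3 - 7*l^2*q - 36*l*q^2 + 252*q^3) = l + 6*q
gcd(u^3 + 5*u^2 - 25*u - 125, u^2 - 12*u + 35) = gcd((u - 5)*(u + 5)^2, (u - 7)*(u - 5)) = u - 5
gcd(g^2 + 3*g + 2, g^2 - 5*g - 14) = g + 2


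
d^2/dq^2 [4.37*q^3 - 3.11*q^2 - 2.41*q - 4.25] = 26.22*q - 6.22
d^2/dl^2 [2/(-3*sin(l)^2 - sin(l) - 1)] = 2*(36*sin(l)^4 + 9*sin(l)^3 - 65*sin(l)^2 - 19*sin(l) + 4)/(3*sin(l)^2 + sin(l) + 1)^3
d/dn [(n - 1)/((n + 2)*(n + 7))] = (-n^2 + 2*n + 23)/(n^4 + 18*n^3 + 109*n^2 + 252*n + 196)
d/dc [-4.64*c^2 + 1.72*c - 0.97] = 1.72 - 9.28*c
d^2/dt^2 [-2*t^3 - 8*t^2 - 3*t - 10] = -12*t - 16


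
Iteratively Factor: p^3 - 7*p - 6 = (p - 3)*(p^2 + 3*p + 2) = (p - 3)*(p + 2)*(p + 1)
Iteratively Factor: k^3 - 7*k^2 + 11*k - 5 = (k - 1)*(k^2 - 6*k + 5) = (k - 5)*(k - 1)*(k - 1)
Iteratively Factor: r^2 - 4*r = (r)*(r - 4)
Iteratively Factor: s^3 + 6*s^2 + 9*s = (s + 3)*(s^2 + 3*s) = s*(s + 3)*(s + 3)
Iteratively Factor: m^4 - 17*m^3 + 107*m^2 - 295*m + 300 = (m - 4)*(m^3 - 13*m^2 + 55*m - 75) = (m - 5)*(m - 4)*(m^2 - 8*m + 15) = (m - 5)*(m - 4)*(m - 3)*(m - 5)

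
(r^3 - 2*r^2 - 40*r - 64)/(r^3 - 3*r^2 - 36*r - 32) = (r + 2)/(r + 1)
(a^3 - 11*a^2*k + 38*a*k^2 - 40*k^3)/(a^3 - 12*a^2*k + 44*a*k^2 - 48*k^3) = (a - 5*k)/(a - 6*k)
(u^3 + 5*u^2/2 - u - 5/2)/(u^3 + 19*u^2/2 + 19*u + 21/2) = (2*u^2 + 3*u - 5)/(2*u^2 + 17*u + 21)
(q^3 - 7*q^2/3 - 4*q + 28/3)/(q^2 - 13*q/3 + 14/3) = q + 2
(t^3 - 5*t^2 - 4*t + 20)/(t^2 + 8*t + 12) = (t^2 - 7*t + 10)/(t + 6)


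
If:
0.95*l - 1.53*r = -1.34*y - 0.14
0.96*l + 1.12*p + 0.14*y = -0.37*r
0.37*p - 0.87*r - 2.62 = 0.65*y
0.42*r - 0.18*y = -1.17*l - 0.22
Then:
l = 0.05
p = 0.65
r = -1.42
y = -1.76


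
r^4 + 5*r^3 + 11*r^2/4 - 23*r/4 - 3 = (r - 1)*(r + 1/2)*(r + 3/2)*(r + 4)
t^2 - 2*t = t*(t - 2)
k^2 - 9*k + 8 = (k - 8)*(k - 1)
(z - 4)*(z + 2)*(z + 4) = z^3 + 2*z^2 - 16*z - 32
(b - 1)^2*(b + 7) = b^3 + 5*b^2 - 13*b + 7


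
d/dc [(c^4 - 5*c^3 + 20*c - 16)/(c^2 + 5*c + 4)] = 2*(c^5 + 5*c^4 - 17*c^3 - 40*c^2 + 16*c + 80)/(c^4 + 10*c^3 + 33*c^2 + 40*c + 16)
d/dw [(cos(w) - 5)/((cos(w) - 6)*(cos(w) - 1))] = (cos(w)^2 - 10*cos(w) + 29)*sin(w)/((cos(w) - 6)^2*(cos(w) - 1)^2)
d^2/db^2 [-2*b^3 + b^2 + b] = 2 - 12*b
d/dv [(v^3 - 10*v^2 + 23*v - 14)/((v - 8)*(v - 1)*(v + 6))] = (7*v^2 - 124*v + 460)/(v^4 - 4*v^3 - 92*v^2 + 192*v + 2304)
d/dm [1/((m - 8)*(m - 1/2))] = 2*(17 - 4*m)/(4*m^4 - 68*m^3 + 321*m^2 - 272*m + 64)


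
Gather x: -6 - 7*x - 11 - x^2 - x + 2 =-x^2 - 8*x - 15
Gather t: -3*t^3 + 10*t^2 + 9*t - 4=-3*t^3 + 10*t^2 + 9*t - 4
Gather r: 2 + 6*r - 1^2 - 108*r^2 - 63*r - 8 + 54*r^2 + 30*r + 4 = -54*r^2 - 27*r - 3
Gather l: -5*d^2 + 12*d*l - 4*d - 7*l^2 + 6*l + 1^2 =-5*d^2 - 4*d - 7*l^2 + l*(12*d + 6) + 1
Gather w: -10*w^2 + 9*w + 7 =-10*w^2 + 9*w + 7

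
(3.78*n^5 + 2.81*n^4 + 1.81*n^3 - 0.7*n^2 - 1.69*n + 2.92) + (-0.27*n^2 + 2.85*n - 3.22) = 3.78*n^5 + 2.81*n^4 + 1.81*n^3 - 0.97*n^2 + 1.16*n - 0.3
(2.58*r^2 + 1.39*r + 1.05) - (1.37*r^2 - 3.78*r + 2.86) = 1.21*r^2 + 5.17*r - 1.81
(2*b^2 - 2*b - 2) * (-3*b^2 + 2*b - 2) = -6*b^4 + 10*b^3 - 2*b^2 + 4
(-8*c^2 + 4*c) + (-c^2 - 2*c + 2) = -9*c^2 + 2*c + 2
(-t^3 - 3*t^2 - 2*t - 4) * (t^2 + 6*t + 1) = -t^5 - 9*t^4 - 21*t^3 - 19*t^2 - 26*t - 4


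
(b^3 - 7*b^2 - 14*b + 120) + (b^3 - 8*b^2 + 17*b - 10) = 2*b^3 - 15*b^2 + 3*b + 110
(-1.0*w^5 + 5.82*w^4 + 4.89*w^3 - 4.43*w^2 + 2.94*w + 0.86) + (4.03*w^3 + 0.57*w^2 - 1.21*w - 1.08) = -1.0*w^5 + 5.82*w^4 + 8.92*w^3 - 3.86*w^2 + 1.73*w - 0.22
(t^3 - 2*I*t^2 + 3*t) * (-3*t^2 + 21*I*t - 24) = -3*t^5 + 27*I*t^4 + 9*t^3 + 111*I*t^2 - 72*t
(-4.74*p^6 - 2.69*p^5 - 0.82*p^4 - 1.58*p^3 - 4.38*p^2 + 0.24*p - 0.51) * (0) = 0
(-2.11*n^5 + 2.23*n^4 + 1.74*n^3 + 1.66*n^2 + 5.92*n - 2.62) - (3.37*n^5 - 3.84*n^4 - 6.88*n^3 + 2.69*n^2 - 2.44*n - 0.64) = -5.48*n^5 + 6.07*n^4 + 8.62*n^3 - 1.03*n^2 + 8.36*n - 1.98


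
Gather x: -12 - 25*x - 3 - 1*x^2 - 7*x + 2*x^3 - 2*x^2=2*x^3 - 3*x^2 - 32*x - 15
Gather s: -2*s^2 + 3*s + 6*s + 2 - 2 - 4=-2*s^2 + 9*s - 4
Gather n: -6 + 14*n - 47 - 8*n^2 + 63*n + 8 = -8*n^2 + 77*n - 45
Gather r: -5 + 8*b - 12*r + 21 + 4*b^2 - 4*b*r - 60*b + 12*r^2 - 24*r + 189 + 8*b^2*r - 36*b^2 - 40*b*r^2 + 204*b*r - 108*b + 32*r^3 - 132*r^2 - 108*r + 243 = -32*b^2 - 160*b + 32*r^3 + r^2*(-40*b - 120) + r*(8*b^2 + 200*b - 144) + 448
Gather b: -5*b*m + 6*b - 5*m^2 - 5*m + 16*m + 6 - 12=b*(6 - 5*m) - 5*m^2 + 11*m - 6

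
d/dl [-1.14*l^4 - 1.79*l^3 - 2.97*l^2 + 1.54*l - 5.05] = -4.56*l^3 - 5.37*l^2 - 5.94*l + 1.54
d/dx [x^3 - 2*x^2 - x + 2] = 3*x^2 - 4*x - 1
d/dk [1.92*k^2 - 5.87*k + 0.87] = 3.84*k - 5.87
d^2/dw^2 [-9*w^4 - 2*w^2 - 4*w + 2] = -108*w^2 - 4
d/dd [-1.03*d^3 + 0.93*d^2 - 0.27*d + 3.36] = -3.09*d^2 + 1.86*d - 0.27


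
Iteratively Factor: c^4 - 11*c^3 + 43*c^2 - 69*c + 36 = (c - 4)*(c^3 - 7*c^2 + 15*c - 9) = (c - 4)*(c - 3)*(c^2 - 4*c + 3) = (c - 4)*(c - 3)*(c - 1)*(c - 3)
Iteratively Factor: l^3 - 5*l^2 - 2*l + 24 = (l - 3)*(l^2 - 2*l - 8) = (l - 4)*(l - 3)*(l + 2)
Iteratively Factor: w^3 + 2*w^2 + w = (w + 1)*(w^2 + w) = (w + 1)^2*(w)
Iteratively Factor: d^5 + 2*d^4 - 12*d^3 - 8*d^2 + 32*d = (d + 4)*(d^4 - 2*d^3 - 4*d^2 + 8*d) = (d - 2)*(d + 4)*(d^3 - 4*d) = (d - 2)*(d + 2)*(d + 4)*(d^2 - 2*d) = d*(d - 2)*(d + 2)*(d + 4)*(d - 2)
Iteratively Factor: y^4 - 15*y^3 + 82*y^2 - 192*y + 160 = (y - 2)*(y^3 - 13*y^2 + 56*y - 80) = (y - 4)*(y - 2)*(y^2 - 9*y + 20) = (y - 4)^2*(y - 2)*(y - 5)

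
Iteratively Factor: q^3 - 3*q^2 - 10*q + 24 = (q - 2)*(q^2 - q - 12) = (q - 4)*(q - 2)*(q + 3)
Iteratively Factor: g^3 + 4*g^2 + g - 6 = (g + 3)*(g^2 + g - 2) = (g + 2)*(g + 3)*(g - 1)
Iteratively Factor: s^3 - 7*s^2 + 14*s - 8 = (s - 1)*(s^2 - 6*s + 8) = (s - 2)*(s - 1)*(s - 4)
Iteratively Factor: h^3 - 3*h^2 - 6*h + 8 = (h + 2)*(h^2 - 5*h + 4) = (h - 4)*(h + 2)*(h - 1)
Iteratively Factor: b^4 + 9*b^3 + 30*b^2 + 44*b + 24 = (b + 3)*(b^3 + 6*b^2 + 12*b + 8) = (b + 2)*(b + 3)*(b^2 + 4*b + 4) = (b + 2)^2*(b + 3)*(b + 2)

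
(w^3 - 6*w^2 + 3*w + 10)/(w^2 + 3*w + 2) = (w^2 - 7*w + 10)/(w + 2)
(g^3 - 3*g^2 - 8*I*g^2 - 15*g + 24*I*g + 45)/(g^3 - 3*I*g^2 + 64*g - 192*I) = (g^2 - g*(3 + 5*I) + 15*I)/(g^2 + 64)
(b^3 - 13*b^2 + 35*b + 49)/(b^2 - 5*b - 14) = (b^2 - 6*b - 7)/(b + 2)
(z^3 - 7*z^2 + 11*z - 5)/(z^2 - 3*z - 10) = (z^2 - 2*z + 1)/(z + 2)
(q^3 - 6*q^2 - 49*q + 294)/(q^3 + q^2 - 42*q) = (q - 7)/q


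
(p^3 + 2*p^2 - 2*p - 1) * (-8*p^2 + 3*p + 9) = -8*p^5 - 13*p^4 + 31*p^3 + 20*p^2 - 21*p - 9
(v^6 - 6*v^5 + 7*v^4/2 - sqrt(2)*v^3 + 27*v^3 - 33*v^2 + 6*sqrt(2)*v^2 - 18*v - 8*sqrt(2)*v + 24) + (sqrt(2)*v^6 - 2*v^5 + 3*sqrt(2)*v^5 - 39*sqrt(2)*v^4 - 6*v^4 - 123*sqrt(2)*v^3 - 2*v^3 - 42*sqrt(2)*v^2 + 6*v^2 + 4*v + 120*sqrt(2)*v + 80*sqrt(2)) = v^6 + sqrt(2)*v^6 - 8*v^5 + 3*sqrt(2)*v^5 - 39*sqrt(2)*v^4 - 5*v^4/2 - 124*sqrt(2)*v^3 + 25*v^3 - 36*sqrt(2)*v^2 - 27*v^2 - 14*v + 112*sqrt(2)*v + 24 + 80*sqrt(2)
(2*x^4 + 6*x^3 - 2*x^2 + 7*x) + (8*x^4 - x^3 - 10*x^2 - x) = 10*x^4 + 5*x^3 - 12*x^2 + 6*x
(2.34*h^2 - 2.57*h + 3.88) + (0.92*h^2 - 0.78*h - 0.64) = 3.26*h^2 - 3.35*h + 3.24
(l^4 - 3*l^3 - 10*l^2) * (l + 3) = l^5 - 19*l^3 - 30*l^2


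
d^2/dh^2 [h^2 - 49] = 2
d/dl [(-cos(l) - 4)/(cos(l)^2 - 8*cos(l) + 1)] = (sin(l)^2 - 8*cos(l) + 32)*sin(l)/(cos(l)^2 - 8*cos(l) + 1)^2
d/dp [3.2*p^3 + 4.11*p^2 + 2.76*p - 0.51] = 9.6*p^2 + 8.22*p + 2.76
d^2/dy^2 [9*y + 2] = 0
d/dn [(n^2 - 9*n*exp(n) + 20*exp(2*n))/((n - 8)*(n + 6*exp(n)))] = ((n - 8)*(n + 6*exp(n))*(-9*n*exp(n) + 2*n + 40*exp(2*n) - 9*exp(n)) - (n - 8)*(6*exp(n) + 1)*(n^2 - 9*n*exp(n) + 20*exp(2*n)) + (n + 6*exp(n))*(-n^2 + 9*n*exp(n) - 20*exp(2*n)))/((n - 8)^2*(n + 6*exp(n))^2)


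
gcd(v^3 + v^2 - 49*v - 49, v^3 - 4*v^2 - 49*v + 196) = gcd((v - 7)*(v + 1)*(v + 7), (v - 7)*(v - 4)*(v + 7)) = v^2 - 49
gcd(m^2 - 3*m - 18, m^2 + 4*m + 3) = m + 3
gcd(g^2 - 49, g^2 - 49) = g^2 - 49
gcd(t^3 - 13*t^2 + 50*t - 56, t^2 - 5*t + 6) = t - 2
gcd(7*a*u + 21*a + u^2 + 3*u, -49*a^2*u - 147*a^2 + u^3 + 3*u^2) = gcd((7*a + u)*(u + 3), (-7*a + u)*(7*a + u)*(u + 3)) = 7*a*u + 21*a + u^2 + 3*u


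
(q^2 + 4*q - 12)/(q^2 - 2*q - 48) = (q - 2)/(q - 8)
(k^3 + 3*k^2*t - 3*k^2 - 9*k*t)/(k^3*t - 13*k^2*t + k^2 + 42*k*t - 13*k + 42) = k*(k^2 + 3*k*t - 3*k - 9*t)/(k^3*t - 13*k^2*t + k^2 + 42*k*t - 13*k + 42)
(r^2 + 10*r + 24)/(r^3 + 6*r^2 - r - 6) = (r + 4)/(r^2 - 1)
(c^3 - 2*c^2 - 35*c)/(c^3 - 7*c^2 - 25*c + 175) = c/(c - 5)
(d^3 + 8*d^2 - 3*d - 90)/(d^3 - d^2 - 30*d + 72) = (d + 5)/(d - 4)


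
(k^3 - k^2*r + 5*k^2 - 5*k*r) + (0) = k^3 - k^2*r + 5*k^2 - 5*k*r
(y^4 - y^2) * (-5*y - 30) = -5*y^5 - 30*y^4 + 5*y^3 + 30*y^2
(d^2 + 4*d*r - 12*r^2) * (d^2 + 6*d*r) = d^4 + 10*d^3*r + 12*d^2*r^2 - 72*d*r^3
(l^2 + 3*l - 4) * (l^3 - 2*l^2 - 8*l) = l^5 + l^4 - 18*l^3 - 16*l^2 + 32*l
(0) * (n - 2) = 0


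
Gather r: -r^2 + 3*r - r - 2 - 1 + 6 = -r^2 + 2*r + 3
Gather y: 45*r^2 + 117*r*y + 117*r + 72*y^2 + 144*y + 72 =45*r^2 + 117*r + 72*y^2 + y*(117*r + 144) + 72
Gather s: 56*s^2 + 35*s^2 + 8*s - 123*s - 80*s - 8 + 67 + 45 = 91*s^2 - 195*s + 104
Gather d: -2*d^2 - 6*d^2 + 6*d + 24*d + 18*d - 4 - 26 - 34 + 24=-8*d^2 + 48*d - 40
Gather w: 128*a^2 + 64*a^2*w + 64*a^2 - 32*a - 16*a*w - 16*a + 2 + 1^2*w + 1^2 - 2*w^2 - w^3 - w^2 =192*a^2 - 48*a - w^3 - 3*w^2 + w*(64*a^2 - 16*a + 1) + 3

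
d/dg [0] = 0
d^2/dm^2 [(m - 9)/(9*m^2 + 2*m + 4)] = 2*((79 - 27*m)*(9*m^2 + 2*m + 4) + 4*(m - 9)*(9*m + 1)^2)/(9*m^2 + 2*m + 4)^3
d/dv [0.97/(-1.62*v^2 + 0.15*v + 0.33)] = (3.1428*v - 0.1455)/(-1.62*v^2 + 0.15*v + 0.33)^2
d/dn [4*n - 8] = 4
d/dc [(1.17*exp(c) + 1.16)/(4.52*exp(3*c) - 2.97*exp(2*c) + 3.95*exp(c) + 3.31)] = (-10.5768*exp(3*c) - 12.2547*exp(2*c) + 6.8904*exp(c) - 0.7093)*exp(c)/(20.4304*exp(6*c) - 26.8488*exp(5*c) + 44.5289*exp(4*c) + 6.4594*exp(3*c) - 4.0589*exp(2*c) + 26.149*exp(c) + 10.9561)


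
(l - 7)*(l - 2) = l^2 - 9*l + 14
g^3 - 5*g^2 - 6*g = g*(g - 6)*(g + 1)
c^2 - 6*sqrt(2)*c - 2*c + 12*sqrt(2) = (c - 2)*(c - 6*sqrt(2))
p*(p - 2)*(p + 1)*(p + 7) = p^4 + 6*p^3 - 9*p^2 - 14*p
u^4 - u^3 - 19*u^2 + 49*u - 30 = (u - 3)*(u - 2)*(u - 1)*(u + 5)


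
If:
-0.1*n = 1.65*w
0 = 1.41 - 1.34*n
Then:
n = 1.05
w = -0.06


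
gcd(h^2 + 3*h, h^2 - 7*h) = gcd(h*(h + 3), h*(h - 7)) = h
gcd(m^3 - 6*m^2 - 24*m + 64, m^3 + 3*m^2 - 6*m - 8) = m^2 + 2*m - 8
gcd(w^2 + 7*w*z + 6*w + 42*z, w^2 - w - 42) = w + 6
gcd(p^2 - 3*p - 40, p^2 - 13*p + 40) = p - 8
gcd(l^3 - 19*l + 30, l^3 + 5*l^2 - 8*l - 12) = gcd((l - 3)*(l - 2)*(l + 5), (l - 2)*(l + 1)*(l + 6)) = l - 2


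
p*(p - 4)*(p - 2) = p^3 - 6*p^2 + 8*p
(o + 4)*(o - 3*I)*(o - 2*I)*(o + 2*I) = o^4 + 4*o^3 - 3*I*o^3 + 4*o^2 - 12*I*o^2 + 16*o - 12*I*o - 48*I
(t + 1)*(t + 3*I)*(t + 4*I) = t^3 + t^2 + 7*I*t^2 - 12*t + 7*I*t - 12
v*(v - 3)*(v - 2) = v^3 - 5*v^2 + 6*v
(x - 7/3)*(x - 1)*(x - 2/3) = x^3 - 4*x^2 + 41*x/9 - 14/9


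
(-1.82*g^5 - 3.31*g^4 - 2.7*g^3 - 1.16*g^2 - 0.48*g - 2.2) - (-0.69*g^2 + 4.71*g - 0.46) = -1.82*g^5 - 3.31*g^4 - 2.7*g^3 - 0.47*g^2 - 5.19*g - 1.74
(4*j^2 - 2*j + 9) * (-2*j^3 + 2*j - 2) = -8*j^5 + 4*j^4 - 10*j^3 - 12*j^2 + 22*j - 18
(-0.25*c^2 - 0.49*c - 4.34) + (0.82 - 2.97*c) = -0.25*c^2 - 3.46*c - 3.52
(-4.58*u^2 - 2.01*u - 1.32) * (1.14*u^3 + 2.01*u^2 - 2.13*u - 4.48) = -5.2212*u^5 - 11.4972*u^4 + 4.2105*u^3 + 22.1465*u^2 + 11.8164*u + 5.9136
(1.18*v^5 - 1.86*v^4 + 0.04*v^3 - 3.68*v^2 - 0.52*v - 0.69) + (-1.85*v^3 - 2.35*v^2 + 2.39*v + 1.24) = 1.18*v^5 - 1.86*v^4 - 1.81*v^3 - 6.03*v^2 + 1.87*v + 0.55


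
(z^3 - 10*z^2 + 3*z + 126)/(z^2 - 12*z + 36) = (z^2 - 4*z - 21)/(z - 6)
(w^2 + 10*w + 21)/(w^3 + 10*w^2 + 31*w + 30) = (w + 7)/(w^2 + 7*w + 10)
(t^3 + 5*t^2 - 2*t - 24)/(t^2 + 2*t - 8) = t + 3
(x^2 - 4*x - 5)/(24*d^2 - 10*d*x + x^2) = (x^2 - 4*x - 5)/(24*d^2 - 10*d*x + x^2)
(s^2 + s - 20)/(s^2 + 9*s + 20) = (s - 4)/(s + 4)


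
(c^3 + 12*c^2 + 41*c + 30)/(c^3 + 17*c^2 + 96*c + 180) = (c + 1)/(c + 6)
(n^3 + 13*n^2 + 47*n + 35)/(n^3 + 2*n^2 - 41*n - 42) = (n + 5)/(n - 6)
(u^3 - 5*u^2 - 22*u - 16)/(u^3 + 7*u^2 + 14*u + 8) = (u - 8)/(u + 4)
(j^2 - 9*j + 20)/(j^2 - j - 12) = (j - 5)/(j + 3)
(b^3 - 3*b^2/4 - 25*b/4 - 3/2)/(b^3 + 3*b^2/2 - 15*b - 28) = (4*b^2 - 11*b - 3)/(2*(2*b^2 - b - 28))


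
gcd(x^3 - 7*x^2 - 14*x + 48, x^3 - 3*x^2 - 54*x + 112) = x^2 - 10*x + 16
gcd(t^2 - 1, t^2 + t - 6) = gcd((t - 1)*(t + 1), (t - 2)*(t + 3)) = 1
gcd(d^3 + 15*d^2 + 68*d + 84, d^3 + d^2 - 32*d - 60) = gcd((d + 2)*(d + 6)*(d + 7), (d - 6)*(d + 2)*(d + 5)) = d + 2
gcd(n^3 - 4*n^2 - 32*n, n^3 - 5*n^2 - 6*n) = n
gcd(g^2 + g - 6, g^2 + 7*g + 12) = g + 3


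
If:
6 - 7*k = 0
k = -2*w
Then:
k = 6/7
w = -3/7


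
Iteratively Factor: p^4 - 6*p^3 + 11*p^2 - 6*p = (p - 1)*(p^3 - 5*p^2 + 6*p) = (p - 3)*(p - 1)*(p^2 - 2*p) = p*(p - 3)*(p - 1)*(p - 2)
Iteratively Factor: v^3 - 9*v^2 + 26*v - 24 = (v - 2)*(v^2 - 7*v + 12) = (v - 3)*(v - 2)*(v - 4)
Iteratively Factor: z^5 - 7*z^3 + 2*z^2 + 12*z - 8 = (z - 2)*(z^4 + 2*z^3 - 3*z^2 - 4*z + 4) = (z - 2)*(z + 2)*(z^3 - 3*z + 2) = (z - 2)*(z - 1)*(z + 2)*(z^2 + z - 2) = (z - 2)*(z - 1)^2*(z + 2)*(z + 2)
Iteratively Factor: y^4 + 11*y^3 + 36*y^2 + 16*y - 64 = (y + 4)*(y^3 + 7*y^2 + 8*y - 16) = (y + 4)^2*(y^2 + 3*y - 4) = (y + 4)^3*(y - 1)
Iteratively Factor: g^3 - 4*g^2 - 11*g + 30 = (g - 5)*(g^2 + g - 6) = (g - 5)*(g - 2)*(g + 3)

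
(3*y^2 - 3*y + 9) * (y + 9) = 3*y^3 + 24*y^2 - 18*y + 81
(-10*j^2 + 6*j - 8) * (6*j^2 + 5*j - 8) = -60*j^4 - 14*j^3 + 62*j^2 - 88*j + 64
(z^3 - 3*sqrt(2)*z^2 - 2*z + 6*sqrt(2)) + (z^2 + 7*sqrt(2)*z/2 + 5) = z^3 - 3*sqrt(2)*z^2 + z^2 - 2*z + 7*sqrt(2)*z/2 + 5 + 6*sqrt(2)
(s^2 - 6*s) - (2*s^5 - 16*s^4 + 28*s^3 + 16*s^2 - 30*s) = -2*s^5 + 16*s^4 - 28*s^3 - 15*s^2 + 24*s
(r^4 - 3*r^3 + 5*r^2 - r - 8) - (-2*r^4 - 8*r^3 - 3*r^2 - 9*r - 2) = 3*r^4 + 5*r^3 + 8*r^2 + 8*r - 6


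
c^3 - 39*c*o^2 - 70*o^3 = (c - 7*o)*(c + 2*o)*(c + 5*o)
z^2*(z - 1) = z^3 - z^2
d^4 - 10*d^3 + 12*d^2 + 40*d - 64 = (d - 8)*(d - 2)^2*(d + 2)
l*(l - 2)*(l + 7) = l^3 + 5*l^2 - 14*l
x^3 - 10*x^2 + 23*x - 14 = (x - 7)*(x - 2)*(x - 1)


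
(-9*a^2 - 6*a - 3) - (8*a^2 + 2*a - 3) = -17*a^2 - 8*a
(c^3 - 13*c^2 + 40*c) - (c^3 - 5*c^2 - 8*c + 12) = -8*c^2 + 48*c - 12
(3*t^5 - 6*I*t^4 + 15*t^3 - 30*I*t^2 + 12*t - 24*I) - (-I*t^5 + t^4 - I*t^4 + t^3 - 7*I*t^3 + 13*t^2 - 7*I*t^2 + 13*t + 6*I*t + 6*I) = 3*t^5 + I*t^5 - t^4 - 5*I*t^4 + 14*t^3 + 7*I*t^3 - 13*t^2 - 23*I*t^2 - t - 6*I*t - 30*I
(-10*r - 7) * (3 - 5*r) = 50*r^2 + 5*r - 21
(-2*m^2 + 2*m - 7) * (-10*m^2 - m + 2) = 20*m^4 - 18*m^3 + 64*m^2 + 11*m - 14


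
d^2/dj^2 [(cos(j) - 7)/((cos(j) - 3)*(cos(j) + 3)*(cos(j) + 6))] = (222*(1 - cos(j)^2)^2 - 48*sin(j)^6 - 4*cos(j)^7 - 3*cos(j)^6 + 396*cos(j)^5 - 258*cos(j)^3 + 9939*cos(j)^2 - 4374*cos(j) - 6816)/((cos(j) - 3)^3*(cos(j) + 3)^3*(cos(j) + 6)^3)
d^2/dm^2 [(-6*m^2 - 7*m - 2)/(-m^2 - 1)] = 2*(7*m^3 - 12*m^2 - 21*m + 4)/(m^6 + 3*m^4 + 3*m^2 + 1)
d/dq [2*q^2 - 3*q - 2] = 4*q - 3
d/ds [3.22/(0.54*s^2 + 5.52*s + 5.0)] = (-3.4776*s - 17.7744)/(0.54*s^2 + 5.52*s + 5.0)^2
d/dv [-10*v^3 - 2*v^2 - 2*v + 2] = -30*v^2 - 4*v - 2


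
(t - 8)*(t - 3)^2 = t^3 - 14*t^2 + 57*t - 72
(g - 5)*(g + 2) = g^2 - 3*g - 10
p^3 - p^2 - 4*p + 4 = (p - 2)*(p - 1)*(p + 2)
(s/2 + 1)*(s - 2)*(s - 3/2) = s^3/2 - 3*s^2/4 - 2*s + 3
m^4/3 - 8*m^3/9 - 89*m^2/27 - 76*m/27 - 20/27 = (m/3 + 1/3)*(m - 5)*(m + 2/3)^2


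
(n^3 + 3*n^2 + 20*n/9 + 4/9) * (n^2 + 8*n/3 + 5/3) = n^5 + 17*n^4/3 + 107*n^3/9 + 307*n^2/27 + 44*n/9 + 20/27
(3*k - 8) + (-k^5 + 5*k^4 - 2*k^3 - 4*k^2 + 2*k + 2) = -k^5 + 5*k^4 - 2*k^3 - 4*k^2 + 5*k - 6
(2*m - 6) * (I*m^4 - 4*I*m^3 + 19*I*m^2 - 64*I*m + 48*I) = 2*I*m^5 - 14*I*m^4 + 62*I*m^3 - 242*I*m^2 + 480*I*m - 288*I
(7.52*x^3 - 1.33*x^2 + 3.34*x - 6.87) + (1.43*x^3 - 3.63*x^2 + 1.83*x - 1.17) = 8.95*x^3 - 4.96*x^2 + 5.17*x - 8.04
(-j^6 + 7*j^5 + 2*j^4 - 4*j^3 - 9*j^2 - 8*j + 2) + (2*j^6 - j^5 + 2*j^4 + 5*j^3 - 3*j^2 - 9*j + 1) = j^6 + 6*j^5 + 4*j^4 + j^3 - 12*j^2 - 17*j + 3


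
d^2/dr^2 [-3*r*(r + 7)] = -6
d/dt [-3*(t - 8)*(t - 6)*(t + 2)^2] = -12*t^3 + 90*t^2 + 24*t - 408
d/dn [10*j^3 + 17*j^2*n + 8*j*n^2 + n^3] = 17*j^2 + 16*j*n + 3*n^2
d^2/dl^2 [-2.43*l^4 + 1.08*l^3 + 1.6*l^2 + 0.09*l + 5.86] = -29.16*l^2 + 6.48*l + 3.2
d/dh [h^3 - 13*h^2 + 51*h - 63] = 3*h^2 - 26*h + 51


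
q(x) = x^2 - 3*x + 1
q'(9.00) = 15.00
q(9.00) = 55.00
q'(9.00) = 15.00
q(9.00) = 55.00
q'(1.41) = -0.18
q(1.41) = -1.24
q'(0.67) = -1.66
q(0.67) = -0.56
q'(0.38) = -2.24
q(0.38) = 0.00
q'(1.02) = -0.96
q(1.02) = -1.02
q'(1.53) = 0.06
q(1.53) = -1.25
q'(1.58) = 0.16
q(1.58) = -1.24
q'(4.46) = 5.92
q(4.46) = 7.51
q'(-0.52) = -4.04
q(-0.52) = 2.83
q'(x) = 2*x - 3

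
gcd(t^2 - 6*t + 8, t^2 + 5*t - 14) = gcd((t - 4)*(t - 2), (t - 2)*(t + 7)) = t - 2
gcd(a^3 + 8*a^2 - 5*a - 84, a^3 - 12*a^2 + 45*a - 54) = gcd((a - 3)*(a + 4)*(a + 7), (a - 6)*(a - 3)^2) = a - 3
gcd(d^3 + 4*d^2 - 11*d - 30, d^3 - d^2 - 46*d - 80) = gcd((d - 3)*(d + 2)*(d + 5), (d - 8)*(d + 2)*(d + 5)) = d^2 + 7*d + 10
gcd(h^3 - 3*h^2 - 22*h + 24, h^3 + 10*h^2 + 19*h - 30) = h - 1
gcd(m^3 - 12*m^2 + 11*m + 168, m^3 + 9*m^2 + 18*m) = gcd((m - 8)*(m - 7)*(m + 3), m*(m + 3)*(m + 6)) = m + 3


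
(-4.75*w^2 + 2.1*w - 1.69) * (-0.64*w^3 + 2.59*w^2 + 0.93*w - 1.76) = 3.04*w^5 - 13.6465*w^4 + 2.1031*w^3 + 5.9359*w^2 - 5.2677*w + 2.9744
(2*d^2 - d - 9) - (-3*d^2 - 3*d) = 5*d^2 + 2*d - 9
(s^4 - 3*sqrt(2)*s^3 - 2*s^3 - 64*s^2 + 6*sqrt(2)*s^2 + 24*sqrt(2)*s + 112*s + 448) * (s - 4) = s^5 - 6*s^4 - 3*sqrt(2)*s^4 - 56*s^3 + 18*sqrt(2)*s^3 + 368*s^2 - 96*sqrt(2)*s - 1792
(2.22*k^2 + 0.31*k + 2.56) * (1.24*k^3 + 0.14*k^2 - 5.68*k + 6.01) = 2.7528*k^5 + 0.6952*k^4 - 9.3918*k^3 + 11.9398*k^2 - 12.6777*k + 15.3856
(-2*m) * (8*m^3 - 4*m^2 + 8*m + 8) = -16*m^4 + 8*m^3 - 16*m^2 - 16*m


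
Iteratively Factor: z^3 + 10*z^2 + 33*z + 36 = (z + 3)*(z^2 + 7*z + 12) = (z + 3)*(z + 4)*(z + 3)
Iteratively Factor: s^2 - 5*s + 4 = (s - 1)*(s - 4)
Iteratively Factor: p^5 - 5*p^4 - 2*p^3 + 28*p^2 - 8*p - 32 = (p - 2)*(p^4 - 3*p^3 - 8*p^2 + 12*p + 16) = (p - 2)^2*(p^3 - p^2 - 10*p - 8) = (p - 4)*(p - 2)^2*(p^2 + 3*p + 2) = (p - 4)*(p - 2)^2*(p + 2)*(p + 1)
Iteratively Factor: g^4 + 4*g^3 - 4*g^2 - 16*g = (g)*(g^3 + 4*g^2 - 4*g - 16) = g*(g + 2)*(g^2 + 2*g - 8) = g*(g - 2)*(g + 2)*(g + 4)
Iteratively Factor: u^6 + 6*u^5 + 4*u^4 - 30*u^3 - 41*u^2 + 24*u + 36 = (u + 3)*(u^5 + 3*u^4 - 5*u^3 - 15*u^2 + 4*u + 12) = (u + 3)^2*(u^4 - 5*u^2 + 4) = (u - 2)*(u + 3)^2*(u^3 + 2*u^2 - u - 2) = (u - 2)*(u + 2)*(u + 3)^2*(u^2 - 1) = (u - 2)*(u - 1)*(u + 2)*(u + 3)^2*(u + 1)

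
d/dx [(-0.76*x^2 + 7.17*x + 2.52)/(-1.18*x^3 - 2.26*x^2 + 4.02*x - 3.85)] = (-0.8968*x^4 + 16.9212*x^3 + 22.0698*x^2 + 17.2424*x - 37.7349)/(1.3924*x^6 + 5.3336*x^5 - 4.3796*x^4 - 9.0844*x^3 + 33.5624*x^2 - 30.954*x + 14.8225)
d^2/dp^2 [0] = 0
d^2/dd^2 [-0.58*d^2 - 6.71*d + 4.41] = -1.16000000000000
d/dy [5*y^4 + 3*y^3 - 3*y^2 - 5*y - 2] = 20*y^3 + 9*y^2 - 6*y - 5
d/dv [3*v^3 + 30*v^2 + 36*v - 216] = 9*v^2 + 60*v + 36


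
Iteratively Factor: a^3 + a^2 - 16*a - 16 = (a + 1)*(a^2 - 16) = (a + 1)*(a + 4)*(a - 4)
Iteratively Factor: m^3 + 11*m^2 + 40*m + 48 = (m + 4)*(m^2 + 7*m + 12) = (m + 3)*(m + 4)*(m + 4)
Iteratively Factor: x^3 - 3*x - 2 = (x + 1)*(x^2 - x - 2) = (x + 1)^2*(x - 2)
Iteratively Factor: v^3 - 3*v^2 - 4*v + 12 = (v - 2)*(v^2 - v - 6) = (v - 2)*(v + 2)*(v - 3)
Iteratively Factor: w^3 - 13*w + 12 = (w - 3)*(w^2 + 3*w - 4) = (w - 3)*(w + 4)*(w - 1)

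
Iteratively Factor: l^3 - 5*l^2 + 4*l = (l - 4)*(l^2 - l) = l*(l - 4)*(l - 1)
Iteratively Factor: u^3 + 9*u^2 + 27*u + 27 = (u + 3)*(u^2 + 6*u + 9) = (u + 3)^2*(u + 3)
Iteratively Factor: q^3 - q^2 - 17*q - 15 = (q + 3)*(q^2 - 4*q - 5) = (q - 5)*(q + 3)*(q + 1)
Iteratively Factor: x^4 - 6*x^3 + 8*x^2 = (x - 4)*(x^3 - 2*x^2) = x*(x - 4)*(x^2 - 2*x) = x*(x - 4)*(x - 2)*(x)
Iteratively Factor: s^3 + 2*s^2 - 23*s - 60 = (s + 4)*(s^2 - 2*s - 15) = (s - 5)*(s + 4)*(s + 3)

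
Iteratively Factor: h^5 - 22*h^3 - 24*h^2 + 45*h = (h + 3)*(h^4 - 3*h^3 - 13*h^2 + 15*h) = (h + 3)^2*(h^3 - 6*h^2 + 5*h) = (h - 1)*(h + 3)^2*(h^2 - 5*h) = (h - 5)*(h - 1)*(h + 3)^2*(h)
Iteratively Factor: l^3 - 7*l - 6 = (l + 2)*(l^2 - 2*l - 3) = (l + 1)*(l + 2)*(l - 3)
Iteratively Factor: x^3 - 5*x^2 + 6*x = (x - 2)*(x^2 - 3*x) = x*(x - 2)*(x - 3)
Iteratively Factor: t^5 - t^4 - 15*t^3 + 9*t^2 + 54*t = (t)*(t^4 - t^3 - 15*t^2 + 9*t + 54) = t*(t - 3)*(t^3 + 2*t^2 - 9*t - 18) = t*(t - 3)*(t + 2)*(t^2 - 9) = t*(t - 3)^2*(t + 2)*(t + 3)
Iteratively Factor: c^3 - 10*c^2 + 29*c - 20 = (c - 1)*(c^2 - 9*c + 20) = (c - 5)*(c - 1)*(c - 4)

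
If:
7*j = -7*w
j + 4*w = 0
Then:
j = 0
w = 0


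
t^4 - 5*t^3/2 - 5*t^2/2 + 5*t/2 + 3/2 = (t - 3)*(t - 1)*(t + 1/2)*(t + 1)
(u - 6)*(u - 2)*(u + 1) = u^3 - 7*u^2 + 4*u + 12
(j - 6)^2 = j^2 - 12*j + 36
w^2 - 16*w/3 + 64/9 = (w - 8/3)^2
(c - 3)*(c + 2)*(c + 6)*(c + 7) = c^4 + 12*c^3 + 23*c^2 - 120*c - 252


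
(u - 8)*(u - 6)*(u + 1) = u^3 - 13*u^2 + 34*u + 48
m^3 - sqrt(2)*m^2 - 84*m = m*(m - 7*sqrt(2))*(m + 6*sqrt(2))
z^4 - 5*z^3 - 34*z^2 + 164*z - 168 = (z - 7)*(z - 2)^2*(z + 6)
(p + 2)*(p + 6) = p^2 + 8*p + 12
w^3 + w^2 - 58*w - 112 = (w - 8)*(w + 2)*(w + 7)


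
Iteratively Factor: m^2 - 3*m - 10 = (m + 2)*(m - 5)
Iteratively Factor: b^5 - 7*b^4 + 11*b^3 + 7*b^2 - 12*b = (b + 1)*(b^4 - 8*b^3 + 19*b^2 - 12*b) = (b - 1)*(b + 1)*(b^3 - 7*b^2 + 12*b) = (b - 3)*(b - 1)*(b + 1)*(b^2 - 4*b) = b*(b - 3)*(b - 1)*(b + 1)*(b - 4)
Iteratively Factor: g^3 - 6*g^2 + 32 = (g - 4)*(g^2 - 2*g - 8) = (g - 4)*(g + 2)*(g - 4)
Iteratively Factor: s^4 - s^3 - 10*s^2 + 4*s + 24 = (s - 2)*(s^3 + s^2 - 8*s - 12) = (s - 2)*(s + 2)*(s^2 - s - 6) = (s - 3)*(s - 2)*(s + 2)*(s + 2)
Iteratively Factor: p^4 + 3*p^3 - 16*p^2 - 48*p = (p + 3)*(p^3 - 16*p) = p*(p + 3)*(p^2 - 16) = p*(p + 3)*(p + 4)*(p - 4)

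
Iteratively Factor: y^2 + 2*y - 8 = (y + 4)*(y - 2)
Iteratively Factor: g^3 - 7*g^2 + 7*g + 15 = (g - 5)*(g^2 - 2*g - 3) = (g - 5)*(g - 3)*(g + 1)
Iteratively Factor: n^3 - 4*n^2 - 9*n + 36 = (n - 4)*(n^2 - 9) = (n - 4)*(n - 3)*(n + 3)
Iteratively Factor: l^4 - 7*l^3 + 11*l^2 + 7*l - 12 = (l - 4)*(l^3 - 3*l^2 - l + 3) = (l - 4)*(l - 3)*(l^2 - 1) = (l - 4)*(l - 3)*(l + 1)*(l - 1)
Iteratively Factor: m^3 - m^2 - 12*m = (m)*(m^2 - m - 12) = m*(m - 4)*(m + 3)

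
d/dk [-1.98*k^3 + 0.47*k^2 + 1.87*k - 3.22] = -5.94*k^2 + 0.94*k + 1.87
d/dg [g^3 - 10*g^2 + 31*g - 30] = 3*g^2 - 20*g + 31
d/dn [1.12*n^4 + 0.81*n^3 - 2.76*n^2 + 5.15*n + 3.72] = 4.48*n^3 + 2.43*n^2 - 5.52*n + 5.15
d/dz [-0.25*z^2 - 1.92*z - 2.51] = -0.5*z - 1.92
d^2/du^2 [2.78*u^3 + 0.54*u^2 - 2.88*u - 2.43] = 16.68*u + 1.08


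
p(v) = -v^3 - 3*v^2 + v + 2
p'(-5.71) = -62.55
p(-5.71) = 84.65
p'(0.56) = -3.30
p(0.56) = 1.44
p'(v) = -3*v^2 - 6*v + 1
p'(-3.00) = -8.00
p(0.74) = 0.69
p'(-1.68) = 2.61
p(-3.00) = -1.00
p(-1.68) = -3.41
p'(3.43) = -54.87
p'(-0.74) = 3.80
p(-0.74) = 0.02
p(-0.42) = 1.12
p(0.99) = -0.92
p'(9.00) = -296.00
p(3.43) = -70.22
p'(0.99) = -7.88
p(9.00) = -961.00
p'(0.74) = -5.08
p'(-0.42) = 2.99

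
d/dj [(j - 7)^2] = 2*j - 14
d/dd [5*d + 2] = 5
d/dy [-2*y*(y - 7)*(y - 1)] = -6*y^2 + 32*y - 14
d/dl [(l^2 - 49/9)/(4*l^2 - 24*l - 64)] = (-27*l^2 - 95*l - 147)/(18*(l^4 - 12*l^3 + 4*l^2 + 192*l + 256))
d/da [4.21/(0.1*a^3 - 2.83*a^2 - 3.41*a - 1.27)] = (-1.263*a^2 + 23.8286*a + 14.3561)/(-0.1*a^3 + 2.83*a^2 + 3.41*a + 1.27)^2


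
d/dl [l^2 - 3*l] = 2*l - 3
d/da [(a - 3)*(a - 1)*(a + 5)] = 3*a^2 + 2*a - 17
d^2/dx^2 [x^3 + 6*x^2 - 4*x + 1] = 6*x + 12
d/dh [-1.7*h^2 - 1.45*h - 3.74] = -3.4*h - 1.45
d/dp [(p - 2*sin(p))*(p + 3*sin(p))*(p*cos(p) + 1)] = -(p - 2*sin(p))*(p + 3*sin(p))*(p*sin(p) - cos(p)) + (p - 2*sin(p))*(p*cos(p) + 1)*(3*cos(p) + 1) - (p + 3*sin(p))*(p*cos(p) + 1)*(2*cos(p) - 1)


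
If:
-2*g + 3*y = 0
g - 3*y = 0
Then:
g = 0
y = 0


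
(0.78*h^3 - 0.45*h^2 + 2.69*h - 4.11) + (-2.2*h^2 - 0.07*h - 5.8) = 0.78*h^3 - 2.65*h^2 + 2.62*h - 9.91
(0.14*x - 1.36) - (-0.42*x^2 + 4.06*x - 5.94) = 0.42*x^2 - 3.92*x + 4.58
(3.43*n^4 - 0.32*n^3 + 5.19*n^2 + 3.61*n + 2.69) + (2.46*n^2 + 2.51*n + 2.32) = 3.43*n^4 - 0.32*n^3 + 7.65*n^2 + 6.12*n + 5.01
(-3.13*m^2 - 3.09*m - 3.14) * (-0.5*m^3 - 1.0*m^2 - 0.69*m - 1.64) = 1.565*m^5 + 4.675*m^4 + 6.8197*m^3 + 10.4053*m^2 + 7.2342*m + 5.1496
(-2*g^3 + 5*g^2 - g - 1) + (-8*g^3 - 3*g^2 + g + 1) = -10*g^3 + 2*g^2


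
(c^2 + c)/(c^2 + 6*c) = (c + 1)/(c + 6)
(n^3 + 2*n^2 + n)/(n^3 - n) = (n + 1)/(n - 1)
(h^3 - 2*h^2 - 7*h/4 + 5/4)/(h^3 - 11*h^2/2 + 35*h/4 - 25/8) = 2*(h + 1)/(2*h - 5)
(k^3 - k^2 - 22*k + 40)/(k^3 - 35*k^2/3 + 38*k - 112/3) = 3*(k^2 + k - 20)/(3*k^2 - 29*k + 56)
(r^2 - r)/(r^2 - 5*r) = (r - 1)/(r - 5)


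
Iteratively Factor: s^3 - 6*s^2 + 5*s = (s - 5)*(s^2 - s) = (s - 5)*(s - 1)*(s)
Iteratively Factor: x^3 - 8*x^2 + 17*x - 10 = (x - 1)*(x^2 - 7*x + 10) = (x - 2)*(x - 1)*(x - 5)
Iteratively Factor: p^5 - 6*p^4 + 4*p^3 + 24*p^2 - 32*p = (p + 2)*(p^4 - 8*p^3 + 20*p^2 - 16*p) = (p - 4)*(p + 2)*(p^3 - 4*p^2 + 4*p) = p*(p - 4)*(p + 2)*(p^2 - 4*p + 4) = p*(p - 4)*(p - 2)*(p + 2)*(p - 2)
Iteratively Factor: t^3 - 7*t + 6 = (t - 1)*(t^2 + t - 6) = (t - 1)*(t + 3)*(t - 2)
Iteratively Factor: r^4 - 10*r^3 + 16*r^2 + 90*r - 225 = (r - 3)*(r^3 - 7*r^2 - 5*r + 75) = (r - 5)*(r - 3)*(r^2 - 2*r - 15) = (r - 5)*(r - 3)*(r + 3)*(r - 5)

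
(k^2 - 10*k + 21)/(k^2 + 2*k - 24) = (k^2 - 10*k + 21)/(k^2 + 2*k - 24)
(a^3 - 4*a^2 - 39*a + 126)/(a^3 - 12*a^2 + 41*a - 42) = (a + 6)/(a - 2)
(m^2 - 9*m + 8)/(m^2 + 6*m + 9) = (m^2 - 9*m + 8)/(m^2 + 6*m + 9)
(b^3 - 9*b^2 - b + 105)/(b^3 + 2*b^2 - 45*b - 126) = (b - 5)/(b + 6)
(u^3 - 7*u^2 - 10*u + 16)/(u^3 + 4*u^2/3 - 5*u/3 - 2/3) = 3*(u - 8)/(3*u + 1)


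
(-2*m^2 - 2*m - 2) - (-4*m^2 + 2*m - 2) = 2*m^2 - 4*m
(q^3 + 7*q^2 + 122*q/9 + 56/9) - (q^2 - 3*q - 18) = q^3 + 6*q^2 + 149*q/9 + 218/9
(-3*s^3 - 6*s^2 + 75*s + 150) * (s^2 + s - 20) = -3*s^5 - 9*s^4 + 129*s^3 + 345*s^2 - 1350*s - 3000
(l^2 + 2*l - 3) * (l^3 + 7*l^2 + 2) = l^5 + 9*l^4 + 11*l^3 - 19*l^2 + 4*l - 6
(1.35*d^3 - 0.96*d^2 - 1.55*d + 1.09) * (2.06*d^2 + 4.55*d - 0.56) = 2.781*d^5 + 4.1649*d^4 - 8.317*d^3 - 4.2695*d^2 + 5.8275*d - 0.6104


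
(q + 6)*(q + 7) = q^2 + 13*q + 42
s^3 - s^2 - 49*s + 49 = (s - 7)*(s - 1)*(s + 7)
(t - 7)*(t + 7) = t^2 - 49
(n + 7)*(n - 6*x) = n^2 - 6*n*x + 7*n - 42*x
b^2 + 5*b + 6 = (b + 2)*(b + 3)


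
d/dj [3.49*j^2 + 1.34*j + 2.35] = 6.98*j + 1.34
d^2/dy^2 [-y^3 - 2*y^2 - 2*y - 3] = -6*y - 4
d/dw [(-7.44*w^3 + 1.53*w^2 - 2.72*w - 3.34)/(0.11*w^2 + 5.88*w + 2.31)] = (-0.8184*w^4 - 87.4944*w^3 - 42.2636*w^2 + 7.8034*w + 13.356)/(0.0121*w^4 + 1.2936*w^3 + 35.0826*w^2 + 27.1656*w + 5.3361)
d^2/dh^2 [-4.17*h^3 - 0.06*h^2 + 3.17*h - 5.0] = -25.02*h - 0.12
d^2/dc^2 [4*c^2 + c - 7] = 8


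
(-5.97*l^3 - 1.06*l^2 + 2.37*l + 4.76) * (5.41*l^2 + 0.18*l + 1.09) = -32.2977*l^5 - 6.8092*l^4 + 6.1236*l^3 + 25.0228*l^2 + 3.4401*l + 5.1884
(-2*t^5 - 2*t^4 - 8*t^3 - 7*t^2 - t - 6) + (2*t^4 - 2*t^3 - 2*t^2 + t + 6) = -2*t^5 - 10*t^3 - 9*t^2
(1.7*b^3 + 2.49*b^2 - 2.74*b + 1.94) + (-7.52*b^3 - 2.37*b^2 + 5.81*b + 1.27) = -5.82*b^3 + 0.12*b^2 + 3.07*b + 3.21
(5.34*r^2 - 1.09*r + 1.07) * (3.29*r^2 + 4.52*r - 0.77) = 17.5686*r^4 + 20.5507*r^3 - 5.5183*r^2 + 5.6757*r - 0.8239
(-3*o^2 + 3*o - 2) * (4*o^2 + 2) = -12*o^4 + 12*o^3 - 14*o^2 + 6*o - 4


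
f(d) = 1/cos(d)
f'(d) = sin(d)/cos(d)^2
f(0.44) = 1.11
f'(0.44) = 0.52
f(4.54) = -5.83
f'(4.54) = -33.48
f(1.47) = 9.94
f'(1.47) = 98.26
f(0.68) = 1.29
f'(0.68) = 1.04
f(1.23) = 2.99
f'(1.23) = 8.44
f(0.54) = 1.17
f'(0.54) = 0.70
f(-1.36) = 4.78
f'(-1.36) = -22.34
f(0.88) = 1.57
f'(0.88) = 1.90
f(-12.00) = 1.19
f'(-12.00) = 0.75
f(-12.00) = 1.19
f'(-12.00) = 0.75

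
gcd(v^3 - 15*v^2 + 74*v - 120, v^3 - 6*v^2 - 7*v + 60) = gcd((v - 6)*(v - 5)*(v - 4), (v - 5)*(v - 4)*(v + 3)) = v^2 - 9*v + 20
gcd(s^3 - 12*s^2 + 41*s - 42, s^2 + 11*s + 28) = 1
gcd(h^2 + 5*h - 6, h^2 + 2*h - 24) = h + 6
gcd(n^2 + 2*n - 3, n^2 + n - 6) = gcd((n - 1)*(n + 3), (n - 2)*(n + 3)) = n + 3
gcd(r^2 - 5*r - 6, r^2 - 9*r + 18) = r - 6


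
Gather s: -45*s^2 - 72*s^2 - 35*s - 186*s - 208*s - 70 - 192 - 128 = -117*s^2 - 429*s - 390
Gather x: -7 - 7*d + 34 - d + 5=32 - 8*d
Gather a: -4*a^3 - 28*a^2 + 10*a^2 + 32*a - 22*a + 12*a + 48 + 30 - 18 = -4*a^3 - 18*a^2 + 22*a + 60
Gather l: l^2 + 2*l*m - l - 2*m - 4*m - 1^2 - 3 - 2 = l^2 + l*(2*m - 1) - 6*m - 6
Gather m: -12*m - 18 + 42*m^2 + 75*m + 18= 42*m^2 + 63*m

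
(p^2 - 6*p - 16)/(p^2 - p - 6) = (p - 8)/(p - 3)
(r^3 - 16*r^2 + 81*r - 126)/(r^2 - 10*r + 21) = r - 6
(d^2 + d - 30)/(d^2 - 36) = (d - 5)/(d - 6)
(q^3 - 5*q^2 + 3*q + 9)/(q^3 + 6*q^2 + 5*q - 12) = (q^3 - 5*q^2 + 3*q + 9)/(q^3 + 6*q^2 + 5*q - 12)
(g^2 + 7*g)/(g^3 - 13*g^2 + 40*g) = (g + 7)/(g^2 - 13*g + 40)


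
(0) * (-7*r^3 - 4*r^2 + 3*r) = 0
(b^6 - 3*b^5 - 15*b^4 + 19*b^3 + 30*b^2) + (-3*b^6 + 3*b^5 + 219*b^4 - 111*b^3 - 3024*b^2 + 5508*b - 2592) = -2*b^6 + 204*b^4 - 92*b^3 - 2994*b^2 + 5508*b - 2592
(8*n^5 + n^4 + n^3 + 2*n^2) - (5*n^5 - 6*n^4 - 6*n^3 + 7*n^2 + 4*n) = 3*n^5 + 7*n^4 + 7*n^3 - 5*n^2 - 4*n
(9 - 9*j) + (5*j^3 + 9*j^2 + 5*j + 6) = 5*j^3 + 9*j^2 - 4*j + 15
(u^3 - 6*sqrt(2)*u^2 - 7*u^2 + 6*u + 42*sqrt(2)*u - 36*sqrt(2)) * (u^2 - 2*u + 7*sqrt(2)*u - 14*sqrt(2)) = u^5 - 9*u^4 + sqrt(2)*u^4 - 64*u^3 - 9*sqrt(2)*u^3 + 20*sqrt(2)*u^2 + 744*u^2 - 1680*u - 12*sqrt(2)*u + 1008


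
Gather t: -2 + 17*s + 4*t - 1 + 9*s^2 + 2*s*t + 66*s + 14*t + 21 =9*s^2 + 83*s + t*(2*s + 18) + 18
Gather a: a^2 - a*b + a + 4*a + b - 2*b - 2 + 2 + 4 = a^2 + a*(5 - b) - b + 4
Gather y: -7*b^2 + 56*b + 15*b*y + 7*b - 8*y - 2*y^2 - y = -7*b^2 + 63*b - 2*y^2 + y*(15*b - 9)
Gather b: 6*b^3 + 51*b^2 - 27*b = 6*b^3 + 51*b^2 - 27*b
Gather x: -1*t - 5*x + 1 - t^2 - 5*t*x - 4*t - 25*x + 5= -t^2 - 5*t + x*(-5*t - 30) + 6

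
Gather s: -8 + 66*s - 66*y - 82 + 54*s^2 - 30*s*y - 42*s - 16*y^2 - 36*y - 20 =54*s^2 + s*(24 - 30*y) - 16*y^2 - 102*y - 110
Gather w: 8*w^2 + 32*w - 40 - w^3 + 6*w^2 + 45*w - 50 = -w^3 + 14*w^2 + 77*w - 90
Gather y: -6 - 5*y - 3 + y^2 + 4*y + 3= y^2 - y - 6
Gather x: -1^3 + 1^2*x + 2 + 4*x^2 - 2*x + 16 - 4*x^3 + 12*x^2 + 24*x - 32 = -4*x^3 + 16*x^2 + 23*x - 15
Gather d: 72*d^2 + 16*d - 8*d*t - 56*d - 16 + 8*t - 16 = 72*d^2 + d*(-8*t - 40) + 8*t - 32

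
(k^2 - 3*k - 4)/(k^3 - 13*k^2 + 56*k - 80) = (k + 1)/(k^2 - 9*k + 20)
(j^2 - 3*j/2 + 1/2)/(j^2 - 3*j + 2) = (j - 1/2)/(j - 2)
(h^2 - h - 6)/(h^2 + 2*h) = (h - 3)/h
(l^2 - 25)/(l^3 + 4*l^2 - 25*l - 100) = 1/(l + 4)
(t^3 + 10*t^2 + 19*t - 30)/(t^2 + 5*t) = t + 5 - 6/t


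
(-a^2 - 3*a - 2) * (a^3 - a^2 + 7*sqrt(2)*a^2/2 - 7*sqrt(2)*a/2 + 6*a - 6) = -a^5 - 7*sqrt(2)*a^4/2 - 2*a^4 - 7*sqrt(2)*a^3 - 5*a^3 - 10*a^2 + 7*sqrt(2)*a^2/2 + 6*a + 7*sqrt(2)*a + 12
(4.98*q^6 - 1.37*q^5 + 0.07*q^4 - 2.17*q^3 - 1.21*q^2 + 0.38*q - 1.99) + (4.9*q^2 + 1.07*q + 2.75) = 4.98*q^6 - 1.37*q^5 + 0.07*q^4 - 2.17*q^3 + 3.69*q^2 + 1.45*q + 0.76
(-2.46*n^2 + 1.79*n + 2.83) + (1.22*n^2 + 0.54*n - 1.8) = -1.24*n^2 + 2.33*n + 1.03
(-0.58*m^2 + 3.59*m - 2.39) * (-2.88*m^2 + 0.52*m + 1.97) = 1.6704*m^4 - 10.6408*m^3 + 7.6074*m^2 + 5.8295*m - 4.7083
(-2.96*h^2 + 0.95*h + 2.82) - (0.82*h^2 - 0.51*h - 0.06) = -3.78*h^2 + 1.46*h + 2.88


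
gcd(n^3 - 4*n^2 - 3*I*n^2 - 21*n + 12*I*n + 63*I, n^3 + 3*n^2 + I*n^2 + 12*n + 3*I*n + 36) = n^2 + n*(3 - 3*I) - 9*I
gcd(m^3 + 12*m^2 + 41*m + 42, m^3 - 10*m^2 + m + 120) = m + 3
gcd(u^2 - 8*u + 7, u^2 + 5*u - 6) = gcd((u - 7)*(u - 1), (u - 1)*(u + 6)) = u - 1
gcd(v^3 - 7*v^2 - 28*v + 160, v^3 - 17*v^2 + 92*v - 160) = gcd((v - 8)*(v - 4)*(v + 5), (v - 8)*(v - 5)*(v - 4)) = v^2 - 12*v + 32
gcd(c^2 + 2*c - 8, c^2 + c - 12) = c + 4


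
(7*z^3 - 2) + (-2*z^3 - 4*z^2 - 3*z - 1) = 5*z^3 - 4*z^2 - 3*z - 3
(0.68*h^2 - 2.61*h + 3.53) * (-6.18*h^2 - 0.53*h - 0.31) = -4.2024*h^4 + 15.7694*h^3 - 20.6429*h^2 - 1.0618*h - 1.0943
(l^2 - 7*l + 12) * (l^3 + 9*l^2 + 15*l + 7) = l^5 + 2*l^4 - 36*l^3 + 10*l^2 + 131*l + 84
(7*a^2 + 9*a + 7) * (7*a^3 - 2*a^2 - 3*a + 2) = 49*a^5 + 49*a^4 + 10*a^3 - 27*a^2 - 3*a + 14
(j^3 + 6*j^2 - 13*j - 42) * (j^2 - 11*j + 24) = j^5 - 5*j^4 - 55*j^3 + 245*j^2 + 150*j - 1008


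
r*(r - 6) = r^2 - 6*r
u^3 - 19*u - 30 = (u - 5)*(u + 2)*(u + 3)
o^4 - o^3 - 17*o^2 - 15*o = o*(o - 5)*(o + 1)*(o + 3)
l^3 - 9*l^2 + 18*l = l*(l - 6)*(l - 3)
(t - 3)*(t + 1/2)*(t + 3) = t^3 + t^2/2 - 9*t - 9/2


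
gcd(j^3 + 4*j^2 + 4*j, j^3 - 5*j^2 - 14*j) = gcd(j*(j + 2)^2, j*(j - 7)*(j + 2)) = j^2 + 2*j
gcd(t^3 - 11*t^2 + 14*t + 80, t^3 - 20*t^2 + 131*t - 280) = t^2 - 13*t + 40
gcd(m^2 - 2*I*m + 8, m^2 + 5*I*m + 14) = 1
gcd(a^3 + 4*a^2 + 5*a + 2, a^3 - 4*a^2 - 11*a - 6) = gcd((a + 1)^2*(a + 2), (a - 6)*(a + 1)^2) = a^2 + 2*a + 1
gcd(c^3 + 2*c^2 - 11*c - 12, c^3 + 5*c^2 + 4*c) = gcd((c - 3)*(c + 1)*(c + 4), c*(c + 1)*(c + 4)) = c^2 + 5*c + 4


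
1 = 1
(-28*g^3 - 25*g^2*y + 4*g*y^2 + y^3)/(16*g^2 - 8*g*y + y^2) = (7*g^2 + 8*g*y + y^2)/(-4*g + y)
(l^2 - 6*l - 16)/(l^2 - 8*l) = (l + 2)/l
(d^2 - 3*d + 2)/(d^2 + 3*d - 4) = (d - 2)/(d + 4)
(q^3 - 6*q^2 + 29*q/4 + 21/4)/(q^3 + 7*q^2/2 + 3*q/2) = (2*q^2 - 13*q + 21)/(2*q*(q + 3))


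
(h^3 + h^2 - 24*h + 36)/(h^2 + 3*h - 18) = h - 2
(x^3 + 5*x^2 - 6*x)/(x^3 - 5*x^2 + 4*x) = (x + 6)/(x - 4)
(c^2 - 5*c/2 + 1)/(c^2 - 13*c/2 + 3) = (c - 2)/(c - 6)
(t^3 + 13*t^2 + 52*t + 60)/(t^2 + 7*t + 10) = t + 6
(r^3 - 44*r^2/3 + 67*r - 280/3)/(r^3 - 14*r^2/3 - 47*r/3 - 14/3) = (3*r^2 - 23*r + 40)/(3*r^2 + 7*r + 2)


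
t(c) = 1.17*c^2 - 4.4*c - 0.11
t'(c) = 2.34*c - 4.4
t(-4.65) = 45.65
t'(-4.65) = -15.28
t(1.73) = -4.22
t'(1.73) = -0.35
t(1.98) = -4.24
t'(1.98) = 0.23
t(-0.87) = 4.60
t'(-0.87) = -6.44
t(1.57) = -4.13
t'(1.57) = -0.73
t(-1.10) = 6.15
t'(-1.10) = -6.97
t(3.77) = -0.07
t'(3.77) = 4.42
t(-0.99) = 5.39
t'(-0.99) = -6.72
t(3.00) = -2.78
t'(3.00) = 2.62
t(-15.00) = 329.14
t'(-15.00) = -39.50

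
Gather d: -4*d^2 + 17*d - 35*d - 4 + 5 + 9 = -4*d^2 - 18*d + 10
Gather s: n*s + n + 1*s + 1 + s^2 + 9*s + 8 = n + s^2 + s*(n + 10) + 9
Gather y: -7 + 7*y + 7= 7*y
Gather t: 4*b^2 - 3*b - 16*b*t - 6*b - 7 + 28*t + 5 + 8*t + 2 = 4*b^2 - 9*b + t*(36 - 16*b)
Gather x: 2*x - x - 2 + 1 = x - 1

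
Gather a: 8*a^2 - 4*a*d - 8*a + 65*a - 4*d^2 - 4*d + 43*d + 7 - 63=8*a^2 + a*(57 - 4*d) - 4*d^2 + 39*d - 56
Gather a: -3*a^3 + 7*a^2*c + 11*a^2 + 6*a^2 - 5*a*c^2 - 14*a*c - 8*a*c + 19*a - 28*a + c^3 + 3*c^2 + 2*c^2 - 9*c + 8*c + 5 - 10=-3*a^3 + a^2*(7*c + 17) + a*(-5*c^2 - 22*c - 9) + c^3 + 5*c^2 - c - 5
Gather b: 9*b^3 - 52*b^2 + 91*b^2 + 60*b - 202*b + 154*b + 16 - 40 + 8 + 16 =9*b^3 + 39*b^2 + 12*b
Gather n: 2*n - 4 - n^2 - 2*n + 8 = 4 - n^2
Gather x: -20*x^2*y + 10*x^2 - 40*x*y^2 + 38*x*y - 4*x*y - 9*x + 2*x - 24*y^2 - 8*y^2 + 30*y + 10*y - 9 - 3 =x^2*(10 - 20*y) + x*(-40*y^2 + 34*y - 7) - 32*y^2 + 40*y - 12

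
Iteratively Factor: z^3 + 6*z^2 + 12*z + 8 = (z + 2)*(z^2 + 4*z + 4) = (z + 2)^2*(z + 2)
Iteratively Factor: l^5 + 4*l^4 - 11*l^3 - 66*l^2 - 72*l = (l + 3)*(l^4 + l^3 - 14*l^2 - 24*l) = l*(l + 3)*(l^3 + l^2 - 14*l - 24) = l*(l + 2)*(l + 3)*(l^2 - l - 12) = l*(l + 2)*(l + 3)^2*(l - 4)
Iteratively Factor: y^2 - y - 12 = (y - 4)*(y + 3)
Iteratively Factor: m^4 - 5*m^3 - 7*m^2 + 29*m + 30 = (m + 2)*(m^3 - 7*m^2 + 7*m + 15) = (m - 3)*(m + 2)*(m^2 - 4*m - 5) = (m - 3)*(m + 1)*(m + 2)*(m - 5)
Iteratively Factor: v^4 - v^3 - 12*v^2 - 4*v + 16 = (v + 2)*(v^3 - 3*v^2 - 6*v + 8) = (v + 2)^2*(v^2 - 5*v + 4) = (v - 4)*(v + 2)^2*(v - 1)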